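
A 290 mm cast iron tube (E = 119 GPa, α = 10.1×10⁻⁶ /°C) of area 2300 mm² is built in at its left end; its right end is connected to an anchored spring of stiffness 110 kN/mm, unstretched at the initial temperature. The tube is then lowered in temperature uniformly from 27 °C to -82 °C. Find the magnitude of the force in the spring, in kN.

P ≈ 31.5 kN

If the spring were absent the tube would shorten by αΔT L = 10.1×10⁻⁶ × 109 × 290 = 0.3193 mm.
Let P be the tensile force in the spring. The tube extends elastically by PL/(AE) and the spring stretches by P/k; together these equal δ_free.
So P = δ_free / [L/(AE) + 1/k] = 0.3193 / [ 290/(2300×119×10³) + 1/(110×10³) ].
P = 0.3193 / 1.015×10⁻⁵ = 31450 N.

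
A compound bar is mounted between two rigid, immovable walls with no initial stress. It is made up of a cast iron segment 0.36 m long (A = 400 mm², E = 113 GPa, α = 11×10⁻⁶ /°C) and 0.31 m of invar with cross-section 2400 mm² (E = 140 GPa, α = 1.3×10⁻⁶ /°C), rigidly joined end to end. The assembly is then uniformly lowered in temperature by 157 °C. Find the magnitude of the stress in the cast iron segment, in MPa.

Free thermal contraction of the whole bar: Σ αᵢΔT Lᵢ = 11×10⁻⁶×157×360 + 1.3×10⁻⁶×157×310 = 0.685 mm.
The walls prevent any net length change, so an axial force P (same in every segment) develops. Compatibility: P · Σ Lᵢ/(AᵢEᵢ) = δ_free.
Σ Lᵢ/(AᵢEᵢ) = 360/(400×113×10³) + 310/(2400×140×10³) = 8.887×10⁻⁶ mm/N.
So P = 0.685 / 8.887×10⁻⁶ = 77.08 kN, tensile.
σ_{cast iron} = P / A = 77080 / 400 = 192.7 MPa.

σ ≈ 193 MPa (tensile)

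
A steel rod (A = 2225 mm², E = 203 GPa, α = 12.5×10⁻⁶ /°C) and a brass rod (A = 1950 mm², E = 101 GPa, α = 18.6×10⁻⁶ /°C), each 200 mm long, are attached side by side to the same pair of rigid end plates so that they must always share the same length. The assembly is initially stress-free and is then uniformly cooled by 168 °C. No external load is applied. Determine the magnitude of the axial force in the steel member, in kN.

P ≈ 141 kN (compressive in the steel)

The brass has the larger α, so on cooling it would change length more than the steel if both were free. The rigid plates force a common final length, so the brass is put into tension and the steel into compression, with equal and opposite forces P (no external load).
Compatibility of the two members (thermal + elastic change equal): (α₁ − α₂)ΔT = P·[1/(A₁E₁) + 1/(A₂E₂)].
|α₁ − α₂|·ΔT = 6.1×10⁻⁶ × 168 = 0.001025.
1/(A₁E₁) + 1/(A₂E₂) = 1/(2225×203×10³) + 1/(1950×101×10³) = 7.291×10⁻⁹ N⁻¹.
P = 0.001025 / 7.291×10⁻⁹ = 140500 N = 140.5 kN.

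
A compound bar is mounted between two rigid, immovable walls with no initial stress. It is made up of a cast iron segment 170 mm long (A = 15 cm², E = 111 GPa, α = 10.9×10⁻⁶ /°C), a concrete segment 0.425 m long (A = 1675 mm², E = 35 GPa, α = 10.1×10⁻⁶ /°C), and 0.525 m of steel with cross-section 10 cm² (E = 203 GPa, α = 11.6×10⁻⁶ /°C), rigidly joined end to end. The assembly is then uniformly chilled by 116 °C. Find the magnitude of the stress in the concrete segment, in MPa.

If the supports were absent, the total length change would be Σ αᵢΔT Lᵢ = 10.9×10⁻⁶×116×170 + 10.1×10⁻⁶×116×425 + 11.6×10⁻⁶×116×525 = 1.419 mm.
Since the ends are fixed, an axial force P builds up, equal in every segment, with P · Σ Lᵢ/(AᵢEᵢ) = δ_free.
Σ Lᵢ/(AᵢEᵢ) = 170/(1500×111×10³) + 425/(1675×35×10³) + 525/(1000×203×10³) = 1.086×10⁻⁵ mm/N.
P = 1.419 / 1.086×10⁻⁵ = 130700 N = 130.7 kN, tensile.
σ_{concrete} = P / A = 130700 / 1675 = 78.05 MPa.

σ ≈ 78 MPa (tensile)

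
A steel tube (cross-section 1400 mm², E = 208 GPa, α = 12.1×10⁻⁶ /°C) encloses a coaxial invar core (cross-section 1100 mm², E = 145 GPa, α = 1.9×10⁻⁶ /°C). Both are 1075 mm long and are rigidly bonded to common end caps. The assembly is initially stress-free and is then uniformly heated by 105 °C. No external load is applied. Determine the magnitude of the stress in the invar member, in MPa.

σ ≈ 100 MPa (tensile)

The steel has the larger α, so on heating it would change length more than the invar if both were free. The rigid plates force a common final length, so the steel is put into compression and the invar into tension, with equal and opposite forces P (no external load).
Compatibility of the two members (thermal + elastic change equal): (α₁ − α₂)ΔT = P·[1/(A₁E₁) + 1/(A₂E₂)].
|α₁ − α₂|·ΔT = 10.2×10⁻⁶ × 105 = 0.001071.
1/(A₁E₁) + 1/(A₂E₂) = 1/(1400×208×10³) + 1/(1100×145×10³) = 9.704×10⁻⁹ N⁻¹.
P = 0.001071 / 9.704×10⁻⁹ = 110400 N = 110.4 kN.
σ_{invar} = P/A₂ = 110400/1100 = 100.3 MPa, tensile.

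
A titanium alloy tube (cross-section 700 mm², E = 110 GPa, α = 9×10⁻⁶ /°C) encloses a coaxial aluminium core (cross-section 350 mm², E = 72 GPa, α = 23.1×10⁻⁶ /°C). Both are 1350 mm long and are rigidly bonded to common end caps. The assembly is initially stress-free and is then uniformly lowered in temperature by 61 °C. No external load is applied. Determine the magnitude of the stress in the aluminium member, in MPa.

σ ≈ 46.7 MPa (tensile)

Equilibrium of a rigid end plate with no external load gives equal and opposite internal forces ±P in the two members. Since α_{aluminium} > α_{titanium alloy}, cooling drives the aluminium into tension and the titanium alloy into compression.
Equating the net (thermal + elastic) strains gives |α₁ − α₂|·ΔT = P·[1/(A₁E₁) + 1/(A₂E₂)].
|α₁ − α₂|·ΔT = 14.1×10⁻⁶ × 61 = 0.0008601.
1/(A₁E₁) + 1/(A₂E₂) = 1/(700×110×10³) + 1/(350×72×10³) = 5.267×10⁻⁸ N⁻¹.
P = 0.0008601 / 5.267×10⁻⁸ = 16330 N = 16.33 kN.
σ_{aluminium} = P/A₂ = 16330/350 = 46.66 MPa, tensile.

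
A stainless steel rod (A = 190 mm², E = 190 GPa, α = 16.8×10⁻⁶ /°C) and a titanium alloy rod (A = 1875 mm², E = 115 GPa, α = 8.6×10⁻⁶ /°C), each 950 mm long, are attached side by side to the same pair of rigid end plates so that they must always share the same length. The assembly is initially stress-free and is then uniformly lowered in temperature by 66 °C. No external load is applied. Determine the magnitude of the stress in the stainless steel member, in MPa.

The stainless steel has the larger α, so on cooling it would change length more than the titanium alloy if both were free. The rigid plates force a common final length, so the stainless steel is put into tension and the titanium alloy into compression, with equal and opposite forces P (no external load).
Setting the final lengths equal and cancelling L: (α₁ − α₂)ΔT = P/(A₁E₁) + P/(A₂E₂).
|α₁ − α₂|·ΔT = 8.2×10⁻⁶ × 66 = 0.0005412.
1/(A₁E₁) + 1/(A₂E₂) = 1/(190×190×10³) + 1/(1875×115×10³) = 3.234×10⁻⁸ N⁻¹.
P = 0.0005412 / 3.234×10⁻⁸ = 16740 N = 16.74 kN.
σ_{stainless steel} = P/A₁ = 16740/190 = 88.08 MPa, tensile.

σ ≈ 88.1 MPa (tensile)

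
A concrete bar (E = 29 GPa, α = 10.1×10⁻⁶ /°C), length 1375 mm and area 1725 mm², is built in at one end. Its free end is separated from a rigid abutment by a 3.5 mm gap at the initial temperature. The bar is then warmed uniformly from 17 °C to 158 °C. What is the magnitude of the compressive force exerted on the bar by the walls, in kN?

P ≈ 0 kN

Unrestrained expansion: δ_free = αΔT L = 10.1×10⁻⁶ × 141 × 1375 = 1.958 mm.
Since δ_free = 1.96 mm is less than the 3.5 mm gap, the bar never touches the wall. No axial force develops.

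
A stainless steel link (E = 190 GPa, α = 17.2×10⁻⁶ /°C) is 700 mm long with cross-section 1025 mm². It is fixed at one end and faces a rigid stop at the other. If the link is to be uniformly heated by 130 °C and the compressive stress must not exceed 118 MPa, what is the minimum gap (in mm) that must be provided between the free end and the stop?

Free expansion if unrestrained: δ_free = αΔT L = 17.2×10⁻⁶ × 130 × 700 = 1.565 mm.
A stress of 118 MPa corresponds to the wall pushing the link back by σL/E = 118×700/(190×10³) = 0.4347 mm.
The gap must absorb the remainder: g_min = 1.565 − 0.4347 = 1.13 mm.

g ≈ 1.13 mm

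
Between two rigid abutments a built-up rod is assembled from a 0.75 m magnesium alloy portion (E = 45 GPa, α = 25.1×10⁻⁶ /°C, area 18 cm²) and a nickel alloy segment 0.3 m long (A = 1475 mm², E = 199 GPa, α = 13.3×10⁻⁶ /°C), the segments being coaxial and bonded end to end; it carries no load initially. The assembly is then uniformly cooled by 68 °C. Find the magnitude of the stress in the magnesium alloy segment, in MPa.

Free thermal contraction of the whole bar: Σ αᵢΔT Lᵢ = 25.1×10⁻⁶×68×750 + 13.3×10⁻⁶×68×300 = 1.551 mm.
Since the ends are fixed, an axial force P builds up, equal in every segment, with P · Σ Lᵢ/(AᵢEᵢ) = δ_free.
Σ Lᵢ/(AᵢEᵢ) = 750/(1800×45×10³) + 300/(1475×199×10³) = 1.028×10⁻⁵ mm/N.
P = 1.551 / 1.028×10⁻⁵ = 150900 N = 150.9 kN, tensile.
σ_{magnesium alloy} = P / A = 150900 / 1800 = 83.83 MPa.

σ ≈ 83.8 MPa (tensile)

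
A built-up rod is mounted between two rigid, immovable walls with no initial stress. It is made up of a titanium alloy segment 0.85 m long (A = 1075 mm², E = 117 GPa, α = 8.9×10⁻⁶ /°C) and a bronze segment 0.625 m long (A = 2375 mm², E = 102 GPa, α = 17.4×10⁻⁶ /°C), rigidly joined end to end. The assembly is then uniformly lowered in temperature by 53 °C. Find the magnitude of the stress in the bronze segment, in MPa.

σ ≈ 44.1 MPa (tensile)

Free thermal contraction of the whole bar: Σ αᵢΔT Lᵢ = 8.9×10⁻⁶×53×850 + 17.4×10⁻⁶×53×625 = 0.9773 mm.
Since the ends are fixed, an axial force P builds up, equal in every segment, with P · Σ Lᵢ/(AᵢEᵢ) = δ_free.
Σ Lᵢ/(AᵢEᵢ) = 850/(1075×117×10³) + 625/(2375×102×10³) = 9.338×10⁻⁶ mm/N.
So P = 0.9773 / 9.338×10⁻⁶ = 104.7 kN, tensile.
σ_{bronze} = P / A = 104700 / 2375 = 44.07 MPa.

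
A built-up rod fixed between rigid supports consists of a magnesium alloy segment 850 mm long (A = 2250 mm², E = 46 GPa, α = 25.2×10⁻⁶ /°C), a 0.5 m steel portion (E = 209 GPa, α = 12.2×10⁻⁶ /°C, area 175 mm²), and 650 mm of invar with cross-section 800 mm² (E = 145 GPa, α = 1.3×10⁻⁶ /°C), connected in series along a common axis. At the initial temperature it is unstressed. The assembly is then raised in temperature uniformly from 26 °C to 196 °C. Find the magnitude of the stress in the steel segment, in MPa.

With the walls removed the bar would change length by δ_free = Σ αᵢΔT Lᵢ = 25.2×10⁻⁶×170×850 + 12.2×10⁻⁶×170×500 + 1.3×10⁻⁶×170×650 = 4.822 mm.
The walls prevent any net length change, so an axial force P (same in every segment) develops. Compatibility: P · Σ Lᵢ/(AᵢEᵢ) = δ_free.
Σ Lᵢ/(AᵢEᵢ) = 850/(2250×46×10³) + 500/(175×209×10³) + 650/(800×145×10³) = 2.749×10⁻⁵ mm/N.
Hence P = δ_free / Σ(L/AE) = 4.822/2.749×10⁻⁵ = 175.4 kN (compressive).
σ_{steel} = P / A = 175400 / 175 = 1002 MPa.

σ ≈ 1000 MPa (compressive)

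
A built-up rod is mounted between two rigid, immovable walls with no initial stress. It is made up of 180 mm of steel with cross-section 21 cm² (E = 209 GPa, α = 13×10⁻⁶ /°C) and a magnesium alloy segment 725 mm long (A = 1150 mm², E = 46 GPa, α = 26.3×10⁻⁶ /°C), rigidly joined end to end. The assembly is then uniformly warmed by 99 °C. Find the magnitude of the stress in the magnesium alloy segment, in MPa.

If the supports were absent, the total length change would be Σ αᵢΔT Lᵢ = 13×10⁻⁶×99×180 + 26.3×10⁻⁶×99×725 = 2.119 mm.
The walls prevent any net length change, so an axial force P (same in every segment) develops. Compatibility: P · Σ Lᵢ/(AᵢEᵢ) = δ_free.
Σ Lᵢ/(AᵢEᵢ) = 180/(2100×209×10³) + 725/(1150×46×10³) = 1.412×10⁻⁵ mm/N.
Hence P = δ_free / Σ(L/AE) = 2.119/1.412×10⁻⁵ = 150.1 kN (compressive).
σ_{magnesium alloy} = P / A = 150100 / 1150 = 130.6 MPa.

σ ≈ 131 MPa (compressive)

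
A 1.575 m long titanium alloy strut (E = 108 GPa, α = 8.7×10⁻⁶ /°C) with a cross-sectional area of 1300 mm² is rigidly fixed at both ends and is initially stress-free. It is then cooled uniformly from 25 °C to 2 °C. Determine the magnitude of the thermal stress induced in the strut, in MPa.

σ ≈ 21.6 MPa (tensile)

The supports are rigid, so the total axial strain is zero. The restrained thermal strain is ε = αΔT = 8.7×10⁻⁶ × 23 = 200.1×10⁻⁶.
The stress required to suppress this strain is σ = Eε = 108×10³ × 200.1×10⁻⁶ = 21.61 MPa, tensile since the strut is trying to contract.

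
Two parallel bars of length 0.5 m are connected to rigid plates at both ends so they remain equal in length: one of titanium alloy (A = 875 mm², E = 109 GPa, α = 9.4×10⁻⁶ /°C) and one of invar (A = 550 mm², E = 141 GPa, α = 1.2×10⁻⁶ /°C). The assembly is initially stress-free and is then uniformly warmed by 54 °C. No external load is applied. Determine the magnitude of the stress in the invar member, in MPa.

The titanium alloy has the larger α, so on heating it would change length more than the invar if both were free. The rigid plates force a common final length, so the titanium alloy is put into compression and the invar into tension, with equal and opposite forces P (no external load).
Setting the final lengths equal and cancelling L: (α₁ − α₂)ΔT = P/(A₁E₁) + P/(A₂E₂).
|α₁ − α₂|·ΔT = 8.2×10⁻⁶ × 54 = 0.0004428.
1/(A₁E₁) + 1/(A₂E₂) = 1/(875×109×10³) + 1/(550×141×10³) = 2.338×10⁻⁸ N⁻¹.
P = 0.0004428 / 2.338×10⁻⁸ = 18940 N = 18.94 kN.
σ_{invar} = P/A₂ = 18940/550 = 34.44 MPa, tensile.

σ ≈ 34.4 MPa (tensile)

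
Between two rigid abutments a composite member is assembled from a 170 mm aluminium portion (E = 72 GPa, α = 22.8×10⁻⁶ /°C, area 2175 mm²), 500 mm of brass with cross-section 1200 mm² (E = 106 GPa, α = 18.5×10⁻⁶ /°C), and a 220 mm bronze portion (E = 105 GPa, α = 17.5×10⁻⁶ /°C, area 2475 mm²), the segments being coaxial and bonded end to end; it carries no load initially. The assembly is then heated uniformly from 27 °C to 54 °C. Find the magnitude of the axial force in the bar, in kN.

With the walls removed the bar would change length by δ_free = Σ αᵢΔT Lᵢ = 22.8×10⁻⁶×27×170 + 18.5×10⁻⁶×27×500 + 17.5×10⁻⁶×27×220 = 0.4584 mm.
Since the ends are fixed, an axial force P builds up, equal in every segment, with P · Σ Lᵢ/(AᵢEᵢ) = δ_free.
The series flexibility is Σ Lᵢ/(AᵢEᵢ) = 170/(2175×72×10³) + 500/(1200×106×10³) + 220/(2475×105×10³) = 5.863×10⁻⁶ mm/N.
P = 0.4584 / 5.863×10⁻⁶ = 78180 N = 78.18 kN, compressive.

P ≈ 78.2 kN (compressive)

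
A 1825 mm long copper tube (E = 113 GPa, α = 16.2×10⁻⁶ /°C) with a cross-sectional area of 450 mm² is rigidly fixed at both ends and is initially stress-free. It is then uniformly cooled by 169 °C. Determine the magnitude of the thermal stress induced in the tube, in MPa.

With length fixed, the mechanical strain must cancel the thermal strain αΔT = 16.2×10⁻⁶ × 169 = 2737.8×10⁻⁶.
σ = EαΔT = 113×10³ × 16.2×10⁻⁶ × 169 = 309.4 MPa (tensile; the tube is trying to contract).

σ ≈ 309 MPa (tensile)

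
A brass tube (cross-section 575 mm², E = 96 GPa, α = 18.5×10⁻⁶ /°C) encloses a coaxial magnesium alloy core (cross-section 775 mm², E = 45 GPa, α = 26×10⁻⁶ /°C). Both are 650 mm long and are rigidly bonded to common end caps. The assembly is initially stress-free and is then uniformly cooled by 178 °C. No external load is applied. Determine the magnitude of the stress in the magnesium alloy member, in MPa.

Equilibrium of a rigid end plate with no external load gives equal and opposite internal forces ±P in the two members. Since α_{magnesium alloy} > α_{brass}, cooling drives the magnesium alloy into tension and the brass into compression.
Compatibility of the two members (thermal + elastic change equal): (α₁ − α₂)ΔT = P·[1/(A₁E₁) + 1/(A₂E₂)].
|α₁ − α₂|·ΔT = 7.5×10⁻⁶ × 178 = 0.001335.
1/(A₁E₁) + 1/(A₂E₂) = 1/(575×96×10³) + 1/(775×45×10³) = 4.679×10⁻⁸ N⁻¹.
So P = 0.001335 / 4.679×10⁻⁸ = 28.53 kN.
σ_{magnesium alloy} = P/A₂ = 28530/775 = 36.82 MPa, tensile.

σ ≈ 36.8 MPa (tensile)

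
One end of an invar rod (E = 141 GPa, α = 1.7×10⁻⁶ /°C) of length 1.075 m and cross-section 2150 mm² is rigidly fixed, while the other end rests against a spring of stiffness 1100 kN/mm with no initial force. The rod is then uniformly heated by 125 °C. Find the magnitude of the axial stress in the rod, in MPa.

σ ≈ 23.8 MPa (compressive)

The unrestrained thermal change is αΔT L = 1.7×10⁻⁶ × 125 × 1075 = 0.2284 mm.
Let P be the compressive force at the spring. The rod shortens elastically by PL/(AE) and the spring compresses by P/k; together these equal δ_free.
So P = δ_free / [L/(AE) + 1/k] = 0.2284 / [ 1075/(2150×141×10³) + 1/(1100×10³) ].
P = 0.2284 / 4.455×10⁻⁶ = 51270 N.
σ = P/A = 51270/2150 = 23.85 MPa.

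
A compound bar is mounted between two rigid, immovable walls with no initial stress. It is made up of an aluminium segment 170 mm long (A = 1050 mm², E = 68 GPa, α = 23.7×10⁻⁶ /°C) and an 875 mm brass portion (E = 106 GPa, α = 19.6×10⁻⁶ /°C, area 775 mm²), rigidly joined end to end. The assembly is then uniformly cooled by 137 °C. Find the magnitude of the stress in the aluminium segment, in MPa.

σ ≈ 212 MPa (tensile)

Free thermal contraction of the whole bar: Σ αᵢΔT Lᵢ = 23.7×10⁻⁶×137×170 + 19.6×10⁻⁶×137×875 = 2.902 mm.
The walls prevent any net length change, so an axial force P (same in every segment) develops. Compatibility: P · Σ Lᵢ/(AᵢEᵢ) = δ_free.
Σ Lᵢ/(AᵢEᵢ) = 170/(1050×68×10³) + 875/(775×106×10³) = 1.303×10⁻⁵ mm/N.
Hence P = δ_free / Σ(L/AE) = 2.902/1.303×10⁻⁵ = 222.6 kN (tensile).
σ_{aluminium} = P / A = 222600 / 1050 = 212 MPa.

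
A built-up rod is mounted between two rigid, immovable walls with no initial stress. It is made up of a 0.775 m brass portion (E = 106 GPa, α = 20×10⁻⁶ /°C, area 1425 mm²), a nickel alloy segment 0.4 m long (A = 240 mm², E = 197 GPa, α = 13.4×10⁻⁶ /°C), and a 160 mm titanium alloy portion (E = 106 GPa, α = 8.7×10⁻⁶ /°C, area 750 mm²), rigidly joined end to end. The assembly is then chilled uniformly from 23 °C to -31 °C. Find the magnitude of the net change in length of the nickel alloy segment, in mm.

If the supports were absent, the total length change would be Σ αᵢΔT Lᵢ = 20×10⁻⁶×54×775 + 13.4×10⁻⁶×54×400 + 8.7×10⁻⁶×54×160 = 1.202 mm.
The walls prevent any net length change, so an axial force P (same in every segment) develops. Compatibility: P · Σ Lᵢ/(AᵢEᵢ) = δ_free.
Σ Lᵢ/(AᵢEᵢ) = 775/(1425×106×10³) + 400/(240×197×10³) + 160/(750×106×10³) = 1.56×10⁻⁵ mm/N.
So P = 1.202 / 1.56×10⁻⁵ = 77.01 kN, tensile.
For the nickel alloy segment, free thermal change = 13.4×10⁻⁶×54×400 = 0.2894 mm and elastic change from P = 77010×400/(240×197×10³) = 0.6515 mm; these oppose, so the net change is 0.362 mm (segment lengthens).

|ΔL| ≈ 0.362 mm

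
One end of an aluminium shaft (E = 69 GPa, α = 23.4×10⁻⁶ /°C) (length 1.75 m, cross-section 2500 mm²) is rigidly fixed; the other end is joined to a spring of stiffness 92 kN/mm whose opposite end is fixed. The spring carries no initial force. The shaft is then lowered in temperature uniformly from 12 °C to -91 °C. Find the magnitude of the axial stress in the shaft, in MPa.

Free thermal contraction: δ_free = αΔT L = 23.4×10⁻⁶ × 103 × 1750 = 4.218 mm.
With a force P in the spring, the elastic change of the shaft is PL/(AE) and that of the spring is P/k; compatibility requires their sum to equal δ_free.
P [ L/(AE) + 1/k ] = δ_free → P [ 1750/(2500×69×10³) + 1/(92×10³) ] = 4.218.
P = 4.218 / 2.101×10⁻⁵ = 200700 N.
σ = P/A = 200700/2500 = 80.28 MPa.

σ ≈ 80.3 MPa (tensile)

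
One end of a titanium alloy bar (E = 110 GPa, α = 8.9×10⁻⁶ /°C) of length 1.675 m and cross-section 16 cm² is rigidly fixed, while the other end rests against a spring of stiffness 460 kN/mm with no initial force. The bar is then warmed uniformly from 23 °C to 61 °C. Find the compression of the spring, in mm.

δ ≈ 0.105 mm

If the spring were absent the bar would lengthen by αΔT L = 8.9×10⁻⁶ × 38 × 1675 = 0.5665 mm.
With a force P in the spring, the elastic change of the bar is PL/(AE) and that of the spring is P/k; compatibility requires their sum to equal δ_free.
So P = δ_free / [L/(AE) + 1/k] = 0.5665 / [ 1675/(1600×110×10³) + 1/(460×10³) ].
P = 0.5665 / 1.169×10⁻⁵ = 48450 N.
Spring compression = P/k = 48450/(460×10³) = 0.1053 mm.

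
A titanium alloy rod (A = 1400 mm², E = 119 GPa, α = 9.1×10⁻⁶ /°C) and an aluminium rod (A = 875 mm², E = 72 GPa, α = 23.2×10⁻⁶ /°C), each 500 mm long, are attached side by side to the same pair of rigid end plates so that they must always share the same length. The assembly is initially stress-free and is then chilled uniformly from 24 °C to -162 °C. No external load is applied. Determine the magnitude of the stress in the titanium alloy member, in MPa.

The aluminium has the larger α, so on cooling it would change length more than the titanium alloy if both were free. The rigid plates force a common final length, so the aluminium is put into tension and the titanium alloy into compression, with equal and opposite forces P (no external load).
Compatibility of the two members (thermal + elastic change equal): (α₁ − α₂)ΔT = P·[1/(A₁E₁) + 1/(A₂E₂)].
|α₁ − α₂|·ΔT = 14.1×10⁻⁶ × 186 = 0.002623.
1/(A₁E₁) + 1/(A₂E₂) = 1/(1400×119×10³) + 1/(875×72×10³) = 2.188×10⁻⁸ N⁻¹.
So P = 0.002623 / 2.188×10⁻⁸ = 119.9 kN.
σ_{titanium alloy} = P/A₁ = 119900/1400 = 85.63 MPa, compressive.

σ ≈ 85.6 MPa (compressive)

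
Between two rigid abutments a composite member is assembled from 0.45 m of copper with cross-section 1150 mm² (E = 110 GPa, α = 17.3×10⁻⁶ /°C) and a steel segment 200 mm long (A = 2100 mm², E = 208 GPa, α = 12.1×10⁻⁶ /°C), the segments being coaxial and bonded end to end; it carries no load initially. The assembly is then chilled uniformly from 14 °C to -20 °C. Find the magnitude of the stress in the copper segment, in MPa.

Free thermal contraction of the whole bar: Σ αᵢΔT Lᵢ = 17.3×10⁻⁶×34×450 + 12.1×10⁻⁶×34×200 = 0.347 mm.
The walls prevent any net length change, so an axial force P (same in every segment) develops. Compatibility: P · Σ Lᵢ/(AᵢEᵢ) = δ_free.
Σ Lᵢ/(AᵢEᵢ) = 450/(1150×110×10³) + 200/(2100×208×10³) = 4.015×10⁻⁶ mm/N.
So P = 0.347 / 4.015×10⁻⁶ = 86.41 kN, tensile.
σ_{copper} = P / A = 86410 / 1150 = 75.14 MPa.

σ ≈ 75.1 MPa (tensile)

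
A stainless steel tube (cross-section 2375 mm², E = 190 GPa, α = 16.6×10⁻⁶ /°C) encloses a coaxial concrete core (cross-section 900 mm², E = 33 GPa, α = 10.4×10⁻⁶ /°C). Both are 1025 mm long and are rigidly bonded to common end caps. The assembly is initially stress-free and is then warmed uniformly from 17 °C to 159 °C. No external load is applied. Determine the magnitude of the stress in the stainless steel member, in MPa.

σ ≈ 10.3 MPa (compressive)

The stainless steel has the larger α, so on heating it would change length more than the concrete if both were free. The rigid plates force a common final length, so the stainless steel is put into compression and the concrete into tension, with equal and opposite forces P (no external load).
Setting the final lengths equal and cancelling L: (α₁ − α₂)ΔT = P/(A₁E₁) + P/(A₂E₂).
|α₁ − α₂|·ΔT = 6.2×10⁻⁶ × 142 = 0.0008804.
1/(A₁E₁) + 1/(A₂E₂) = 1/(2375×190×10³) + 1/(900×33×10³) = 3.589×10⁻⁸ N⁻¹.
So P = 0.0008804 / 3.589×10⁻⁸ = 24.53 kN.
σ_{stainless steel} = P/A₁ = 24530/2375 = 10.33 MPa, compressive.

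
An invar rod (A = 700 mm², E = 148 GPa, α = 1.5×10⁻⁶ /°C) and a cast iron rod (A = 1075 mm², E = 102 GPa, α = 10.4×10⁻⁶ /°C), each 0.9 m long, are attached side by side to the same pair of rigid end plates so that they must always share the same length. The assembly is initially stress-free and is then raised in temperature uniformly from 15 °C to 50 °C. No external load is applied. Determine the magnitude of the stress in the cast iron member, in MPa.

Both members must finish at the same length. With the larger α, the cast iron tends to over-expand; the plates restrain it, putting the cast iron in compression and the invar in tension. With no external load the two internal forces are equal and opposite, magnitude P.
Compatibility of the two members (thermal + elastic change equal): (α₁ − α₂)ΔT = P·[1/(A₁E₁) + 1/(A₂E₂)].
|α₁ − α₂|·ΔT = 8.9×10⁻⁶ × 35 = 0.0003115.
1/(A₁E₁) + 1/(A₂E₂) = 1/(700×148×10³) + 1/(1075×102×10³) = 1.877×10⁻⁸ N⁻¹.
So P = 0.0003115 / 1.877×10⁻⁸ = 16.59 kN.
σ_{cast iron} = P/A₂ = 16590/1075 = 15.44 MPa, compressive.

σ ≈ 15.4 MPa (compressive)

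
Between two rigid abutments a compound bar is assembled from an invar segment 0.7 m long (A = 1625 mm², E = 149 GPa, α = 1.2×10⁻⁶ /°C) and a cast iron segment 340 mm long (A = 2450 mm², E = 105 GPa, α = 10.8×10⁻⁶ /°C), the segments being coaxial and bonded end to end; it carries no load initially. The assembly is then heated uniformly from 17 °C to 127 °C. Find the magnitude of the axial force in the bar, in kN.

P ≈ 118 kN (compressive)

Free thermal expansion of the whole bar: Σ αᵢΔT Lᵢ = 1.2×10⁻⁶×110×700 + 10.8×10⁻⁶×110×340 = 0.4963 mm.
The walls prevent any net length change, so an axial force P (same in every segment) develops. Compatibility: P · Σ Lᵢ/(AᵢEᵢ) = δ_free.
Σ Lᵢ/(AᵢEᵢ) = 700/(1625×149×10³) + 340/(2450×105×10³) = 4.213×10⁻⁶ mm/N.
Hence P = δ_free / Σ(L/AE) = 0.4963/4.213×10⁻⁶ = 117.8 kN (compressive).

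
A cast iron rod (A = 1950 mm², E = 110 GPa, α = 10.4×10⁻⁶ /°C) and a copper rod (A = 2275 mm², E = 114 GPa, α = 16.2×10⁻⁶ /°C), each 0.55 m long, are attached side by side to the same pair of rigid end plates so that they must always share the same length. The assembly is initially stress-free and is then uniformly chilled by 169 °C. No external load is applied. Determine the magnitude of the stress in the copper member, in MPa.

Equilibrium of a rigid end plate with no external load gives equal and opposite internal forces ±P in the two members. Since α_{copper} > α_{cast iron}, cooling drives the copper into tension and the cast iron into compression.
Equating the net (thermal + elastic) strains gives |α₁ − α₂|·ΔT = P·[1/(A₁E₁) + 1/(A₂E₂)].
|α₁ − α₂|·ΔT = 5.8×10⁻⁶ × 169 = 0.0009802.
1/(A₁E₁) + 1/(A₂E₂) = 1/(1950×110×10³) + 1/(2275×114×10³) = 8.518×10⁻⁹ N⁻¹.
P = 0.0009802 / 8.518×10⁻⁹ = 115100 N = 115.1 kN.
σ_{copper} = P/A₂ = 115100/2275 = 50.58 MPa, tensile.

σ ≈ 50.6 MPa (tensile)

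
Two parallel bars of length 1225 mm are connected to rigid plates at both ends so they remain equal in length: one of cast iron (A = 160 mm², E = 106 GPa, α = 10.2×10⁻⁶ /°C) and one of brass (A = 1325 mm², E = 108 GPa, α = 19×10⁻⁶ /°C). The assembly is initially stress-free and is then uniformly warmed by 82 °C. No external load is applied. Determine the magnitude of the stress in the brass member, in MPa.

σ ≈ 8.26 MPa (compressive)

The brass has the larger α, so on heating it would change length more than the cast iron if both were free. The rigid plates force a common final length, so the brass is put into compression and the cast iron into tension, with equal and opposite forces P (no external load).
Setting the final lengths equal and cancelling L: (α₁ − α₂)ΔT = P/(A₁E₁) + P/(A₂E₂).
|α₁ − α₂|·ΔT = 8.8×10⁻⁶ × 82 = 0.0007216.
1/(A₁E₁) + 1/(A₂E₂) = 1/(160×106×10³) + 1/(1325×108×10³) = 6.595×10⁻⁸ N⁻¹.
P = 0.0007216 / 6.595×10⁻⁸ = 10940 N = 10.94 kN.
σ_{brass} = P/A₂ = 10940/1325 = 8.258 MPa, compressive.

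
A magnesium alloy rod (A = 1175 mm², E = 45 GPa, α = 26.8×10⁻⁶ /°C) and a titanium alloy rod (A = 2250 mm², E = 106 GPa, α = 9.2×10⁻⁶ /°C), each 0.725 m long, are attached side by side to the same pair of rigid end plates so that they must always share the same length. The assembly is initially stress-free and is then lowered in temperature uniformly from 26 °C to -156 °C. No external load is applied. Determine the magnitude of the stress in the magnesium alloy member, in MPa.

σ ≈ 118 MPa (tensile)

The magnesium alloy has the larger α, so on cooling it would change length more than the titanium alloy if both were free. The rigid plates force a common final length, so the magnesium alloy is put into tension and the titanium alloy into compression, with equal and opposite forces P (no external load).
Compatibility of the two members (thermal + elastic change equal): (α₁ − α₂)ΔT = P·[1/(A₁E₁) + 1/(A₂E₂)].
|α₁ − α₂|·ΔT = 17.6×10⁻⁶ × 182 = 0.003203.
1/(A₁E₁) + 1/(A₂E₂) = 1/(1175×45×10³) + 1/(2250×106×10³) = 2.311×10⁻⁸ N⁻¹.
P = 0.003203 / 2.311×10⁻⁸ = 138600 N = 138.6 kN.
σ_{magnesium alloy} = P/A₁ = 138600/1175 = 118 MPa, tensile.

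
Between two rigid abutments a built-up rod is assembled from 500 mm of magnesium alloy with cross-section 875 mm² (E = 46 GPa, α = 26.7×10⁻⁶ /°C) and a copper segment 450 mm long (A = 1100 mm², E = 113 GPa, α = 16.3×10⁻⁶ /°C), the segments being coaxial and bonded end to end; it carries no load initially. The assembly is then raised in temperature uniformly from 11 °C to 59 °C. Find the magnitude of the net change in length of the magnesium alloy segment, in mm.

|ΔL| ≈ 0.128 mm

With the walls removed the bar would change length by δ_free = Σ αᵢΔT Lᵢ = 26.7×10⁻⁶×48×500 + 16.3×10⁻⁶×48×450 = 0.9929 mm.
Since the ends are fixed, an axial force P builds up, equal in every segment, with P · Σ Lᵢ/(AᵢEᵢ) = δ_free.
Σ Lᵢ/(AᵢEᵢ) = 500/(875×46×10³) + 450/(1100×113×10³) = 1.604×10⁻⁵ mm/N.
So P = 0.9929 / 1.604×10⁻⁵ = 61.89 kN, compressive.
For the magnesium alloy segment, free thermal change = 26.7×10⁻⁶×48×500 = 0.6408 mm and elastic change from P = 61890×500/(875×46×10³) = 0.7688 mm; these oppose, so the net change is 0.128 mm (segment shortens).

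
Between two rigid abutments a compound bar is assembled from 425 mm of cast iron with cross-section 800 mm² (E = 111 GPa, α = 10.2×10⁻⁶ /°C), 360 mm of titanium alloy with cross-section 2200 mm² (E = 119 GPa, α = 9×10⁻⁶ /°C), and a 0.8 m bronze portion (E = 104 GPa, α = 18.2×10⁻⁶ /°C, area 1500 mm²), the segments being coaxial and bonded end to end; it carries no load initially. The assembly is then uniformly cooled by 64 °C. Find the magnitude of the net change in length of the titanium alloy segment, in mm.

|ΔL| ≈ 0.0348 mm

If the supports were absent, the total length change would be Σ αᵢΔT Lᵢ = 10.2×10⁻⁶×64×425 + 9×10⁻⁶×64×360 + 18.2×10⁻⁶×64×800 = 1.417 mm.
The rigid supports impose zero overall length change; the single axial force P common to all segments must satisfy P Σ Lᵢ/(AᵢEᵢ) = δ_free.
Σ Lᵢ/(AᵢEᵢ) = 425/(800×111×10³) + 360/(2200×119×10³) + 800/(1500×104×10³) = 1.129×10⁻⁵ mm/N.
P = 1.417 / 1.129×10⁻⁵ = 125500 N = 125.5 kN, tensile.
For the titanium alloy segment, free thermal change = 9×10⁻⁶×64×360 = 0.2074 mm and elastic change from P = 125500×360/(2200×119×10³) = 0.1726 mm; these oppose, so the net change is 0.0348 mm (segment shortens).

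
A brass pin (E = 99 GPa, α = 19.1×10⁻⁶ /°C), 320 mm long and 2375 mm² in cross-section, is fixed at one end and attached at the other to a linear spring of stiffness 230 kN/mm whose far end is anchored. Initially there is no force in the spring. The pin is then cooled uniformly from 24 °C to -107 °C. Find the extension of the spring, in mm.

δ ≈ 0.61 mm

Free thermal contraction: δ_free = αΔT L = 19.1×10⁻⁶ × 131 × 320 = 0.8007 mm.
With a force P in the spring, the elastic change of the pin is PL/(AE) and that of the spring is P/k; compatibility requires their sum to equal δ_free.
So P = δ_free / [L/(AE) + 1/k] = 0.8007 / [ 320/(2375×99×10³) + 1/(230×10³) ].
P = 0.8007 / 5.709×10⁻⁶ = 140300 N.
Spring extension = P/k = 140300/(230×10³) = 0.6098 mm.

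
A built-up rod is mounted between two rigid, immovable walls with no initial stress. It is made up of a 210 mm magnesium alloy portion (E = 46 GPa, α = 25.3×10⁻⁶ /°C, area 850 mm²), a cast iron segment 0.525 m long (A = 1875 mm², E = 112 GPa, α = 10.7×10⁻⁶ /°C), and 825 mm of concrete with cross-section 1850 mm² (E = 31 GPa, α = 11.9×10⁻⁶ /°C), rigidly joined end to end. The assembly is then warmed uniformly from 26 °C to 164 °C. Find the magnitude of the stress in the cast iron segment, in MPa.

σ ≈ 68.6 MPa (compressive)

With the walls removed the bar would change length by δ_free = Σ αᵢΔT Lᵢ = 25.3×10⁻⁶×138×210 + 10.7×10⁻⁶×138×525 + 11.9×10⁻⁶×138×825 = 2.863 mm.
The rigid supports impose zero overall length change; the single axial force P common to all segments must satisfy P Σ Lᵢ/(AᵢEᵢ) = δ_free.
The series flexibility is Σ Lᵢ/(AᵢEᵢ) = 210/(850×46×10³) + 525/(1875×112×10³) + 825/(1850×31×10³) = 2.226×10⁻⁵ mm/N.
P = 2.863 / 2.226×10⁻⁵ = 128600 N = 128.6 kN, compressive.
σ_{cast iron} = P / A = 128600 / 1875 = 68.61 MPa.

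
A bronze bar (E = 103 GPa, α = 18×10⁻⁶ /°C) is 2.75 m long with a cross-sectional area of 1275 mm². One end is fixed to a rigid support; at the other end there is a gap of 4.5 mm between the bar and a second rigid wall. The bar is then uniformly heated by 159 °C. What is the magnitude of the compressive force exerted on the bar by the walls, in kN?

Free thermal elongation = αΔT L = 18×10⁻⁶ × 159 × 2750 = 7.87 mm.
The gap closes (δ_free > 4.5 mm) and the wall then resists a further 7.87 − 4.5 = 3.37 mm of expansion.
So σ = E(δ_free − g)/L = 103×10³ × 3.37/2750 = 126.2 MPa.
P = σA = 126.2 × 1275 = 161 kN.

P ≈ 161 kN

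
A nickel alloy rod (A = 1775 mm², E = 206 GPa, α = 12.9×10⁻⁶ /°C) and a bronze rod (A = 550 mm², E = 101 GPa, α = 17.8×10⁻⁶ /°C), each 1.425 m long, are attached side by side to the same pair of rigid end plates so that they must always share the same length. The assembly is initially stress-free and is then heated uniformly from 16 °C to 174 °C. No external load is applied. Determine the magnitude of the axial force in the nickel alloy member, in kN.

The bronze has the larger α, so on heating it would change length more than the nickel alloy if both were free. The rigid plates force a common final length, so the bronze is put into compression and the nickel alloy into tension, with equal and opposite forces P (no external load).
Setting the final lengths equal and cancelling L: (α₁ − α₂)ΔT = P/(A₁E₁) + P/(A₂E₂).
|α₁ − α₂|·ΔT = 4.9×10⁻⁶ × 158 = 0.0007742.
1/(A₁E₁) + 1/(A₂E₂) = 1/(1775×206×10³) + 1/(550×101×10³) = 2.074×10⁻⁸ N⁻¹.
So P = 0.0007742 / 2.074×10⁻⁸ = 37.33 kN.

P ≈ 37.3 kN (tensile in the nickel alloy)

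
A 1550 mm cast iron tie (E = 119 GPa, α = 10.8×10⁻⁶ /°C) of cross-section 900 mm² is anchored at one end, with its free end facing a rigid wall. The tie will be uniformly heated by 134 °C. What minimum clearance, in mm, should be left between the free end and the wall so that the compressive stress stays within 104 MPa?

With no wall the tie would lengthen by αΔT L = 10.8×10⁻⁶ × 134 × 1550 = 2.243 mm.
A stress of 104 MPa corresponds to the wall pushing the tie back by σL/E = 104×1550/(119×10³) = 1.355 mm.
The gap must absorb the remainder: g_min = 2.243 − 1.355 = 0.8885 mm.

g ≈ 0.889 mm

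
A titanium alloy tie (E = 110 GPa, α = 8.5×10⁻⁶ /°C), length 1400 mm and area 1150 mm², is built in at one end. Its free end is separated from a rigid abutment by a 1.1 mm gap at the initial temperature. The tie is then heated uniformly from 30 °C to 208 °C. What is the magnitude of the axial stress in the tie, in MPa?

σ ≈ 80 MPa (compressive)

If the wall were absent the tie would grow by αΔT L = 8.5×10⁻⁶ × 178 × 1400 = 2.118 mm.
The gap closes (δ_free > 1.1 mm) and the wall then resists a further 2.118 − 1.1 = 1.018 mm of expansion.
That suppressed elongation corresponds to σ = E·Δ/L = 110×10³ × 1.018/1400 = 80 MPa.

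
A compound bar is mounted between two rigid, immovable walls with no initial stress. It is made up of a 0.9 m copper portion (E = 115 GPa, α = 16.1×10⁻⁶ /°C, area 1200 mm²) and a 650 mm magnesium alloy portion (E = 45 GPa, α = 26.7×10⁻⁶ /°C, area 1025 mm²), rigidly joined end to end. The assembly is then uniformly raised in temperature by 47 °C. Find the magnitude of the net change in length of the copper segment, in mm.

|ΔL| ≈ 0.208 mm

If the supports were absent, the total length change would be Σ αᵢΔT Lᵢ = 16.1×10⁻⁶×47×900 + 26.7×10⁻⁶×47×650 = 1.497 mm.
The rigid supports impose zero overall length change; the single axial force P common to all segments must satisfy P Σ Lᵢ/(AᵢEᵢ) = δ_free.
The series flexibility is Σ Lᵢ/(AᵢEᵢ) = 900/(1200×115×10³) + 650/(1025×45×10³) = 2.061×10⁻⁵ mm/N.
P = 1.497 / 2.061×10⁻⁵ = 72610 N = 72.61 kN, compressive.
For the copper segment, free thermal change = 16.1×10⁻⁶×47×900 = 0.681 mm and elastic change from P = 72610×900/(1200×115×10³) = 0.4735 mm; these oppose, so the net change is 0.208 mm (segment lengthens).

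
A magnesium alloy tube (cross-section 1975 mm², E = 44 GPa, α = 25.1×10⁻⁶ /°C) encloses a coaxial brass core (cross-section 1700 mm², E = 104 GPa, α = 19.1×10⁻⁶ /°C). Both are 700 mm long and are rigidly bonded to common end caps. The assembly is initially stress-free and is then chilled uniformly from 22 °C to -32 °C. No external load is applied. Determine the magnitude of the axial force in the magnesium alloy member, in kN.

The magnesium alloy has the larger α, so on cooling it would change length more than the brass if both were free. The rigid plates force a common final length, so the magnesium alloy is put into tension and the brass into compression, with equal and opposite forces P (no external load).
Equating the net (thermal + elastic) strains gives |α₁ − α₂|·ΔT = P·[1/(A₁E₁) + 1/(A₂E₂)].
|α₁ − α₂|·ΔT = 6×10⁻⁶ × 54 = 0.000324.
1/(A₁E₁) + 1/(A₂E₂) = 1/(1975×44×10³) + 1/(1700×104×10³) = 1.716×10⁻⁸ N⁻¹.
P = 0.000324 / 1.716×10⁻⁸ = 18880 N = 18.88 kN.

P ≈ 18.9 kN (tensile in the magnesium alloy)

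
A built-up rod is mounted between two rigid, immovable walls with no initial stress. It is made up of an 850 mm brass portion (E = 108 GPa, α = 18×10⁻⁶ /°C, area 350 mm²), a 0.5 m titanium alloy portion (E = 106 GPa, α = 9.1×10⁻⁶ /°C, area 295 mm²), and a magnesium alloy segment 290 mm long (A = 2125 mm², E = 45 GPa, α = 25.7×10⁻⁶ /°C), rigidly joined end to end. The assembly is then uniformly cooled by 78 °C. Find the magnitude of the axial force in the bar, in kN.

With the walls removed the bar would change length by δ_free = Σ αᵢΔT Lᵢ = 18×10⁻⁶×78×850 + 9.1×10⁻⁶×78×500 + 25.7×10⁻⁶×78×290 = 2.13 mm.
The rigid supports impose zero overall length change; the single axial force P common to all segments must satisfy P Σ Lᵢ/(AᵢEᵢ) = δ_free.
The series flexibility is Σ Lᵢ/(AᵢEᵢ) = 850/(350×108×10³) + 500/(295×106×10³) + 290/(2125×45×10³) = 4.151×10⁻⁵ mm/N.
Hence P = δ_free / Σ(L/AE) = 2.13/4.151×10⁻⁵ = 51.31 kN (tensile).

P ≈ 51.3 kN (tensile)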